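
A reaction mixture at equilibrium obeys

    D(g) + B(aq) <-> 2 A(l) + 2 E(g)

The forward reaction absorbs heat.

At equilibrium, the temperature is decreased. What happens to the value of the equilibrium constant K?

decreases

K depends on temperature via the van 't Hoff relation. The forward reaction is endothermic, so lowering T decreases K.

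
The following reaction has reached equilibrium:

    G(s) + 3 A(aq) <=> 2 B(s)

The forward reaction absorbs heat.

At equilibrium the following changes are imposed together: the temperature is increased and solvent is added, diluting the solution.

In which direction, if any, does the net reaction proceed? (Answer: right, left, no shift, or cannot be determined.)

The forward reaction is endothermic. Raising T favours the endothermic direction — shift to the right.
Dilution lowers every aqueous concentration by the same factor. Δn_aq = 0 − 3 = -3, so the system shifts toward the side with more dissolved moles — to the left.
The individual effects push in opposite directions; without quantitative information the net direction cannot be determined.

cannot be determined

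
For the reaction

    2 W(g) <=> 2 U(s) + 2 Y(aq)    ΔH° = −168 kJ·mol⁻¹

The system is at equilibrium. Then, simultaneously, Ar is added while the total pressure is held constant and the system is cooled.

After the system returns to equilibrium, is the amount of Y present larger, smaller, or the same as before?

cannot be determined

Adding inert gas at constant total pressure expands the volume and lowers every reacting partial pressure. With Δn_gas = 0 − 2 = -2, Q moves away from K toward the side with fewer gas moles, so the system shifts toward the side with more gas moles — to the left.
The forward reaction is exothermic. Lowering T favours the exothermic direction — shift to the right.
The two effects oppose each other, so the net shift — and hence the change in Y — cannot be determined from the given information.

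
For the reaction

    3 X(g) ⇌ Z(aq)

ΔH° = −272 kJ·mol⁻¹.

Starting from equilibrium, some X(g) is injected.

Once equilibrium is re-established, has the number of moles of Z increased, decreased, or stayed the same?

increases

Adding X (g), a reactant, drives the reaction to the right.
The net shift is to the right. Z is a product, so its amount increases.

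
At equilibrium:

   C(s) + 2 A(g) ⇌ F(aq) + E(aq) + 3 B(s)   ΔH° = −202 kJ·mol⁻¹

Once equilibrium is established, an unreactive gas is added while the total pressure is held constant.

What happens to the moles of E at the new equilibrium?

decreases

Adding inert gas at constant total pressure expands the volume and lowers every reacting partial pressure. With Δn_gas = 0 − 2 = -2, Q moves away from K toward the side with fewer gas moles, so the system shifts toward the side with more gas moles — to the left.
The net shift is to the left. E is a product, so its amount decreases.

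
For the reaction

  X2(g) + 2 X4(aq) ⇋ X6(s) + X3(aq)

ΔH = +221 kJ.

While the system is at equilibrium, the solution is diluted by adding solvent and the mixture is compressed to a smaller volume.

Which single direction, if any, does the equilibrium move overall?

Dilution lowers every aqueous concentration by the same factor. Δn_aq = 1 − 2 = -1, so the system shifts toward the side with more dissolved moles — to the left.
Gas moles: reactants 1, products 0 (Δn_gas = -1). Compression shifts the system toward the side with fewer moles of gas — to the right.
The individual effects push in opposite directions; without quantitative information the net direction cannot be determined.

cannot be determined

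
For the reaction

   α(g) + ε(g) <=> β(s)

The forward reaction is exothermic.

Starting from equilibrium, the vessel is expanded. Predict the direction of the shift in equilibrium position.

Gas moles: reactants 2, products 0 (Δn_gas = -2). Expansion shifts the system toward the side with more moles of gas — to the left.

left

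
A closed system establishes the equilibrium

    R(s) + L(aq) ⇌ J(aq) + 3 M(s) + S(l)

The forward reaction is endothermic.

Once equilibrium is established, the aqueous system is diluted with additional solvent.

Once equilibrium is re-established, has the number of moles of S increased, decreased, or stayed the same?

unchanged

Dilution scales every aqueous concentration by the same factor. Δn_aq = 1 − 1 = 0, so Q is unchanged — no shift.
No net shift occurs, so the amount of S is unchanged.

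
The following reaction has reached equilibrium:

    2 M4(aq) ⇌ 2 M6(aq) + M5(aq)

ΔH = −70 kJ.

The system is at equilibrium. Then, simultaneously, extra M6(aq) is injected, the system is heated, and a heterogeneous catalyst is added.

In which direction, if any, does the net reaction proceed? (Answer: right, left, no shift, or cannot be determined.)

Adding M6 (aq), a product, drives the reaction to the left.
The forward reaction is exothermic. Raising T favours the endothermic direction — shift to the left.
A catalyst speeds both forward and reverse rates equally; it changes neither Q nor K — no shift from this change.
Only the nonzero effect(s) matter; the net shift is to the left.

left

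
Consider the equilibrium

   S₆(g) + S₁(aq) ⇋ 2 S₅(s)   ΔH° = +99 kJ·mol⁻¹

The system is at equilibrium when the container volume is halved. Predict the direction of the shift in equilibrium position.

Gas moles: reactants 1, products 0 (Δn_gas = -1). Compression shifts the system toward the side with fewer moles of gas — to the right.

right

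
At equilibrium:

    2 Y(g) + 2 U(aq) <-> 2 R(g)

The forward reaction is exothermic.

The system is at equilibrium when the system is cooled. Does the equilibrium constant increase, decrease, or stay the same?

increases

K depends on temperature via the van 't Hoff relation. The forward reaction is exothermic, so lowering T increases K.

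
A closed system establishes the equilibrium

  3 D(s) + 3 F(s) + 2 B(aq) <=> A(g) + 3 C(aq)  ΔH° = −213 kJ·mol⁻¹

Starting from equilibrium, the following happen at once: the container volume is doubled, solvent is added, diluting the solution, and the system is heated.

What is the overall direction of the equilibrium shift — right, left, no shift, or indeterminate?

cannot be determined

Gas moles: reactants 0, products 1 (Δn_gas = +1). Expansion shifts the system toward the side with more moles of gas — to the right.
Dilution lowers every aqueous concentration by the same factor. Δn_aq = 3 − 2 = +1, so the system shifts toward the side with more dissolved moles — to the right.
The forward reaction is exothermic. Raising T favours the endothermic direction — shift to the left.
The individual effects push in opposite directions; without quantitative information the net direction cannot be determined.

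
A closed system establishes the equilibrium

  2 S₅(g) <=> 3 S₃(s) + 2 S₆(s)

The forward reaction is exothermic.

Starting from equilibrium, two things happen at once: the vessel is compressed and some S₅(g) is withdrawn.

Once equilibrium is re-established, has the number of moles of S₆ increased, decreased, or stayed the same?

cannot be determined

Gas moles: reactants 2, products 0 (Δn_gas = -2). Compression shifts the system toward the side with fewer moles of gas — to the right.
Removing S₅ (g), a reactant, drives the reaction to the left.
The two effects oppose each other, so the net shift — and hence the change in S₆ — cannot be determined from the given information.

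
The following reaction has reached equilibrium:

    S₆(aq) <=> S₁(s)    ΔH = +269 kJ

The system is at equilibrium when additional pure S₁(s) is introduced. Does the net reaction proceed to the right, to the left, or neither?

no shift

S₁ is a pure solid; its activity is 1 regardless of amount, so Q is unaffected — no shift from this change.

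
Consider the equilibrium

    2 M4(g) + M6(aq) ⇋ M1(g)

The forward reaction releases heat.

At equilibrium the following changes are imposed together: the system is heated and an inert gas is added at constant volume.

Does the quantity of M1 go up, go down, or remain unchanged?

decreases

The forward reaction is exothermic. Raising T favours the endothermic direction — shift to the left.
At constant volume, adding an inert gas leaves every reacting species' partial pressure unchanged, so Q is unchanged — no shift from this change.
The net shift is to the left. M1 is a product, so its amount decreases.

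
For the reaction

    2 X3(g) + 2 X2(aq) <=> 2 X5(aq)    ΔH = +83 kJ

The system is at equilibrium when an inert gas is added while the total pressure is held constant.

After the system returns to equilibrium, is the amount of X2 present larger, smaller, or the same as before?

Adding inert gas at constant total pressure expands the volume and lowers every reacting partial pressure. With Δn_gas = 0 − 2 = -2, Q moves away from K toward the side with fewer gas moles, so the system shifts toward the side with more gas moles — to the left.
The net shift is to the left. X2 is a reactant, so its amount increases.

increases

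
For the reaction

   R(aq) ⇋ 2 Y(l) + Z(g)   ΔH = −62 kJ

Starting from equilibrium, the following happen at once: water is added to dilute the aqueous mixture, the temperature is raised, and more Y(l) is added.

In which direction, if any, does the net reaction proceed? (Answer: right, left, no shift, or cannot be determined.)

left

Dilution lowers every aqueous concentration by the same factor. Δn_aq = 0 − 1 = -1, so the system shifts toward the side with more dissolved moles — to the left.
The forward reaction is exothermic. Raising T favours the endothermic direction — shift to the left.
Y is a pure liquid; its activity is 1 regardless of amount, so Q is unaffected — no shift from this change.
Only the nonzero effect(s) matter; the net shift is to the left.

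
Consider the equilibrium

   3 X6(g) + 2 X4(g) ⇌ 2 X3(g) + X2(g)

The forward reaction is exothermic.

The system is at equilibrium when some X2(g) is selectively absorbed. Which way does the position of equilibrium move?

Removing X2 (g), a product, drives the reaction to the right.

right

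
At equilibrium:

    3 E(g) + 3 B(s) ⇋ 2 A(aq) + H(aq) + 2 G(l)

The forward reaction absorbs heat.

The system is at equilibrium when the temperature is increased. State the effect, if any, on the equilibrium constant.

K depends on temperature via the van 't Hoff relation. The forward reaction is endothermic, so raising T increases K.

increases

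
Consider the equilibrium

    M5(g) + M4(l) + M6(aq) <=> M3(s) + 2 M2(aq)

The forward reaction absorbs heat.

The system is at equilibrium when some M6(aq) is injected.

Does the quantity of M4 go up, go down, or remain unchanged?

decreases

Adding M6 (aq), a reactant, drives the reaction to the right.
The net shift is to the right. M4 is a reactant, so its amount decreases.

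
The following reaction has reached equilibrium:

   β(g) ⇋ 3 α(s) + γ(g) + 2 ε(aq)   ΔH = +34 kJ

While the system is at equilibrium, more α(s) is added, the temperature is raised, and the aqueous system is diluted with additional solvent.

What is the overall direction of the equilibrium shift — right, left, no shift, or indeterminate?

right

α is a pure solid; its activity is 1 regardless of amount, so Q is unaffected — no shift from this change.
The forward reaction is endothermic. Raising T favours the endothermic direction — shift to the right.
Dilution lowers every aqueous concentration by the same factor. Δn_aq = 2 − 0 = +2, so the system shifts toward the side with more dissolved moles — to the right.
Only the nonzero effect(s) matter; the net shift is to the right.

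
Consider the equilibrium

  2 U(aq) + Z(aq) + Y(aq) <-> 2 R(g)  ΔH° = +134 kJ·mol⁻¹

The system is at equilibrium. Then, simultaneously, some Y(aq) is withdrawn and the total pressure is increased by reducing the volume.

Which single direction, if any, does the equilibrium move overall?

left

Removing Y (aq), a reactant, drives the reaction to the left.
Gas moles: reactants 0, products 2 (Δn_gas = +2). Compression shifts the system toward the side with fewer moles of gas — to the left.
All effects act in the same direction — net shift to the left.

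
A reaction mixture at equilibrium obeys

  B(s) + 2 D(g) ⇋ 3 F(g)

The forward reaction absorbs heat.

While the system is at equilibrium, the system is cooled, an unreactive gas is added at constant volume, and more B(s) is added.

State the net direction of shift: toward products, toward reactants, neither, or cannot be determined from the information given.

left

The forward reaction is endothermic. Lowering T favours the exothermic direction — shift to the left.
At constant volume, adding an inert gas leaves every reacting species' partial pressure unchanged, so Q is unchanged — no shift from this change.
B is a pure solid; its activity is 1 regardless of amount, so Q is unaffected — no shift from this change.
Only the nonzero effect(s) matter; the net shift is to the left.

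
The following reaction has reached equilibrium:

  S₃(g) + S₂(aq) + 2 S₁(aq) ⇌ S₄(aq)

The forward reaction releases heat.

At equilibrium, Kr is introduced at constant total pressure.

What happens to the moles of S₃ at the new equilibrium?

increases

Adding inert gas at constant total pressure expands the volume and lowers every reacting partial pressure. With Δn_gas = 0 − 1 = -1, Q moves away from K toward the side with fewer gas moles, so the system shifts toward the side with more gas moles — to the left.
The net shift is to the left. S₃ is a reactant, so its amount increases.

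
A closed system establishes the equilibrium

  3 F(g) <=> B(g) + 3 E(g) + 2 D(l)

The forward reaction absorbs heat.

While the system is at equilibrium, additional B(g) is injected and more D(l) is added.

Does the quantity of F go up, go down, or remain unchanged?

increases

Adding B (g), a product, drives the reaction to the left.
D is a pure liquid; its activity is 1 regardless of amount, so Q is unaffected — no shift from this change.
The net shift is to the left. F is a reactant, so its amount increases.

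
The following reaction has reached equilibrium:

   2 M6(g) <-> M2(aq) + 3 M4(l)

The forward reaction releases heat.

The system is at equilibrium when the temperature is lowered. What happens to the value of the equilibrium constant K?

increases

K depends on temperature via the van 't Hoff relation. The forward reaction is exothermic, so lowering T increases K.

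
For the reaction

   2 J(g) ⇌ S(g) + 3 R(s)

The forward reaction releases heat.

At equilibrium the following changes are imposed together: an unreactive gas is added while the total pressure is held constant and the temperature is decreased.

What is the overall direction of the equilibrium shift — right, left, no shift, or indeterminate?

cannot be determined

Adding inert gas at constant total pressure expands the volume and lowers every reacting partial pressure. With Δn_gas = 1 − 2 = -1, Q moves away from K toward the side with fewer gas moles, so the system shifts toward the side with more gas moles — to the left.
The forward reaction is exothermic. Lowering T favours the exothermic direction — shift to the right.
The individual effects push in opposite directions; without quantitative information the net direction cannot be determined.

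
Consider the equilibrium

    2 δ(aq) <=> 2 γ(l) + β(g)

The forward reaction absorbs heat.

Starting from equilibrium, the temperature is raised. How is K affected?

increases

K depends on temperature via the van 't Hoff relation. The forward reaction is endothermic, so raising T increases K.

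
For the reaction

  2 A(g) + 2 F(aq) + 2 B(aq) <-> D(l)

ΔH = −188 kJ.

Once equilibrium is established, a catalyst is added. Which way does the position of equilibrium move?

A catalyst speeds both forward and reverse rates equally; it changes neither Q nor K — no shift from this change.

no shift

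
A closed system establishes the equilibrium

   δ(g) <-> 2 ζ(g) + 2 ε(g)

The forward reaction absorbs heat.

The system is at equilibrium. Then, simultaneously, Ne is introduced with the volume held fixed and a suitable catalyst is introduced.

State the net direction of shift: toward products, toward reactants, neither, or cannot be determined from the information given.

no shift

At constant volume, adding an inert gas leaves every reacting species' partial pressure unchanged, so Q is unchanged — no shift from this change.
A catalyst speeds both forward and reverse rates equally; it changes neither Q nor K — no shift from this change.
None of the changes alters Q relative to K, so there is no net shift.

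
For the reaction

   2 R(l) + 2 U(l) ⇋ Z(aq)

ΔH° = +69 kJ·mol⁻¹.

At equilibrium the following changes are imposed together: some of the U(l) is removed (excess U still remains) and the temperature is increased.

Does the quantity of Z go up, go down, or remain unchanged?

U is a pure liquid; its activity is 1 regardless of amount, so Q is unaffected — no shift from this change.
The forward reaction is endothermic. Raising T favours the endothermic direction — shift to the right.
The net shift is to the right. Z is a product, so its amount increases.

increases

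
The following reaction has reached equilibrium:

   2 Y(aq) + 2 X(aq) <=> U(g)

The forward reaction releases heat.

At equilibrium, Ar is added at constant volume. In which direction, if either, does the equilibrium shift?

no shift

At constant volume, adding an inert gas leaves every reacting species' partial pressure unchanged, so Q is unchanged — no shift from this change.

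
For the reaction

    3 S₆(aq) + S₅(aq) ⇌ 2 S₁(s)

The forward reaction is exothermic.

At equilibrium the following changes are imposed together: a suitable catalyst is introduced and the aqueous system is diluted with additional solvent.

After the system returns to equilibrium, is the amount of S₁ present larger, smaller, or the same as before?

A catalyst speeds both forward and reverse rates equally; it changes neither Q nor K — no shift from this change.
Dilution lowers every aqueous concentration by the same factor. Δn_aq = 0 − 4 = -4, so the system shifts toward the side with more dissolved moles — to the left.
The net shift is to the left. S₁ is a product, so its amount decreases.

decreases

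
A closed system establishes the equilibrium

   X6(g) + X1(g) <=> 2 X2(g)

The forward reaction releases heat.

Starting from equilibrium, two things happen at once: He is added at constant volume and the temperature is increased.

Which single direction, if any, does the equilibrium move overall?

left

At constant volume, adding an inert gas leaves every reacting species' partial pressure unchanged, so Q is unchanged — no shift from this change.
The forward reaction is exothermic. Raising T favours the endothermic direction — shift to the left.
Only the nonzero effect(s) matter; the net shift is to the left.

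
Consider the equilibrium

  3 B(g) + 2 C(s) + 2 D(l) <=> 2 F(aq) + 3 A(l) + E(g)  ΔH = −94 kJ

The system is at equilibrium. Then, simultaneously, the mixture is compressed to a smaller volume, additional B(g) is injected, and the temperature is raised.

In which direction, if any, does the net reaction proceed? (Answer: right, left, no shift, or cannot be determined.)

cannot be determined

Gas moles: reactants 3, products 1 (Δn_gas = -2). Compression shifts the system toward the side with fewer moles of gas — to the right.
Adding B (g), a reactant, drives the reaction to the right.
The forward reaction is exothermic. Raising T favours the endothermic direction — shift to the left.
The individual effects push in opposite directions; without quantitative information the net direction cannot be determined.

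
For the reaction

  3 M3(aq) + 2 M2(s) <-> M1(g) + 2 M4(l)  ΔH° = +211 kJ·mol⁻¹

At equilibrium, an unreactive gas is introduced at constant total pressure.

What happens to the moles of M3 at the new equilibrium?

Adding inert gas at constant total pressure expands the volume and lowers every reacting partial pressure. With Δn_gas = 1 − 0 = +1, Q moves away from K toward the side with fewer gas moles, so the system shifts toward the side with more gas moles — to the right.
The net shift is to the right. M3 is a reactant, so its amount decreases.

decreases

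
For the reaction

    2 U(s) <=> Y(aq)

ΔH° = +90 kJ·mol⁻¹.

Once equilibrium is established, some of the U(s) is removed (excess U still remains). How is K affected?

The equilibrium constant depends only on temperature. This perturbation changes neither the position of equilibrium nor K.

unchanged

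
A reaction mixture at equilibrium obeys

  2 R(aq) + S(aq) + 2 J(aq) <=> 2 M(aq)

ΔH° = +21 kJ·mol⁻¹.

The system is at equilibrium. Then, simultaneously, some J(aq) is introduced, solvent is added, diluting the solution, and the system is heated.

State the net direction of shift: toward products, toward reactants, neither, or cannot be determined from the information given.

cannot be determined

Adding J (aq), a reactant, drives the reaction to the right.
Dilution lowers every aqueous concentration by the same factor. Δn_aq = 2 − 5 = -3, so the system shifts toward the side with more dissolved moles — to the left.
The forward reaction is endothermic. Raising T favours the endothermic direction — shift to the right.
The individual effects push in opposite directions; without quantitative information the net direction cannot be determined.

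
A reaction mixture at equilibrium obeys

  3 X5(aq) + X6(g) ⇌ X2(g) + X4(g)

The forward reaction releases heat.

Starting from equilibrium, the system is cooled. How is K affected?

increases

K depends on temperature via the van 't Hoff relation. The forward reaction is exothermic, so lowering T increases K.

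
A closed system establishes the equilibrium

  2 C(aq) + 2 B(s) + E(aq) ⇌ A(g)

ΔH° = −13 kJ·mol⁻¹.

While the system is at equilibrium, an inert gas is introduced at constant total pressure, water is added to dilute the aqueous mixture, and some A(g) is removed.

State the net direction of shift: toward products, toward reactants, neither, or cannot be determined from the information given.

Adding inert gas at constant total pressure expands the volume and lowers every reacting partial pressure. With Δn_gas = 1 − 0 = +1, Q moves away from K toward the side with fewer gas moles, so the system shifts toward the side with more gas moles — to the right.
Dilution lowers every aqueous concentration by the same factor. Δn_aq = 0 − 3 = -3, so the system shifts toward the side with more dissolved moles — to the left.
Removing A (g), a product, drives the reaction to the right.
The individual effects push in opposite directions; without quantitative information the net direction cannot be determined.

cannot be determined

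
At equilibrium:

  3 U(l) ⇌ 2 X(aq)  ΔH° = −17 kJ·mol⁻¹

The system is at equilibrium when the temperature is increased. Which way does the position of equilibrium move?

left

The forward reaction is exothermic. Raising T favours the endothermic direction — shift to the left.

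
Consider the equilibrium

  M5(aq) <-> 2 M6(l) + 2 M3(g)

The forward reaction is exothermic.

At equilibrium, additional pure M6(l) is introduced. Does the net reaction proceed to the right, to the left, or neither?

no shift

M6 is a pure liquid; its activity is 1 regardless of amount, so Q is unaffected — no shift from this change.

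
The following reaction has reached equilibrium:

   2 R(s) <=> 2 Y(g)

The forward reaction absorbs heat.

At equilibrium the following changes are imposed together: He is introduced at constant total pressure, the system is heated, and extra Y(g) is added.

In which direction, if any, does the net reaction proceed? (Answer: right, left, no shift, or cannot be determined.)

Adding inert gas at constant total pressure expands the volume and lowers every reacting partial pressure. With Δn_gas = 2 − 0 = +2, Q moves away from K toward the side with fewer gas moles, so the system shifts toward the side with more gas moles — to the right.
The forward reaction is endothermic. Raising T favours the endothermic direction — shift to the right.
Adding Y (g), a product, drives the reaction to the left.
The individual effects push in opposite directions; without quantitative information the net direction cannot be determined.

cannot be determined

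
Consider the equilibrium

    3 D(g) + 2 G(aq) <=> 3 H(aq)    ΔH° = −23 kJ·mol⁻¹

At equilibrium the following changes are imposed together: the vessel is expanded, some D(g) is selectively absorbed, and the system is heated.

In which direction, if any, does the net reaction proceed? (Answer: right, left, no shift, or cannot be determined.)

Gas moles: reactants 3, products 0 (Δn_gas = -3). Expansion shifts the system toward the side with more moles of gas — to the left.
Removing D (g), a reactant, drives the reaction to the left.
The forward reaction is exothermic. Raising T favours the endothermic direction — shift to the left.
All effects act in the same direction — net shift to the left.

left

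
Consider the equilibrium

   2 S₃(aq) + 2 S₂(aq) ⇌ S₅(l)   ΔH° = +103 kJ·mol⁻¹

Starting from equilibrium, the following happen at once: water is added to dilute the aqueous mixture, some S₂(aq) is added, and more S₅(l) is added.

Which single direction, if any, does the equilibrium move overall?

Dilution lowers every aqueous concentration by the same factor. Δn_aq = 0 − 4 = -4, so the system shifts toward the side with more dissolved moles — to the left.
Adding S₂ (aq), a reactant, drives the reaction to the right.
S₅ is a pure liquid; its activity is 1 regardless of amount, so Q is unaffected — no shift from this change.
The individual effects push in opposite directions; without quantitative information the net direction cannot be determined.

cannot be determined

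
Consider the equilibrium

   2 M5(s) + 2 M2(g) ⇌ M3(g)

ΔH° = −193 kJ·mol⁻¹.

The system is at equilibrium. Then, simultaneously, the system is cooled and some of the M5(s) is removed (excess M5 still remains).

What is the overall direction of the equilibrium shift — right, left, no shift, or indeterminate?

right

The forward reaction is exothermic. Lowering T favours the exothermic direction — shift to the right.
M5 is a pure solid; its activity is 1 regardless of amount, so Q is unaffected — no shift from this change.
Only the nonzero effect(s) matter; the net shift is to the right.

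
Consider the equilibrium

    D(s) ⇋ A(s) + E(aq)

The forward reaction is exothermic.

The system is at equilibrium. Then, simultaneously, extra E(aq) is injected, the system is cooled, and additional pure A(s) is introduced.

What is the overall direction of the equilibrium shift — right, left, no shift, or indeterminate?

Adding E (aq), a product, drives the reaction to the left.
The forward reaction is exothermic. Lowering T favours the exothermic direction — shift to the right.
A is a pure solid; its activity is 1 regardless of amount, so Q is unaffected — no shift from this change.
The individual effects push in opposite directions; without quantitative information the net direction cannot be determined.

cannot be determined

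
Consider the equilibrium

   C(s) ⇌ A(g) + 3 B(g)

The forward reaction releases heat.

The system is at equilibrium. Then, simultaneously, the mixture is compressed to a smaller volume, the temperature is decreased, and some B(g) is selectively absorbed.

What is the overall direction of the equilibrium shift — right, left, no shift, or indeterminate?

cannot be determined

Gas moles: reactants 0, products 4 (Δn_gas = +4). Compression shifts the system toward the side with fewer moles of gas — to the left.
The forward reaction is exothermic. Lowering T favours the exothermic direction — shift to the right.
Removing B (g), a product, drives the reaction to the right.
The individual effects push in opposite directions; without quantitative information the net direction cannot be determined.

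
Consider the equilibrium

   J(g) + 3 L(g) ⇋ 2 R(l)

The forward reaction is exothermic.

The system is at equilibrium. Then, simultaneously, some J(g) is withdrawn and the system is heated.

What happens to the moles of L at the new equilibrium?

Removing J (g), a reactant, drives the reaction to the left.
The forward reaction is exothermic. Raising T favours the endothermic direction — shift to the left.
The net shift is to the left. L is a reactant, so its amount increases.

increases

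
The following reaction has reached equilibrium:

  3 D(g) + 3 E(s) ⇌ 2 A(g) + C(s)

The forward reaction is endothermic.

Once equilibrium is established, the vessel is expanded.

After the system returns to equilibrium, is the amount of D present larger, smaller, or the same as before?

increases

Gas moles: reactants 3, products 2 (Δn_gas = -1). Expansion shifts the system toward the side with more moles of gas — to the left.
The net shift is to the left. D is a reactant, so its amount increases.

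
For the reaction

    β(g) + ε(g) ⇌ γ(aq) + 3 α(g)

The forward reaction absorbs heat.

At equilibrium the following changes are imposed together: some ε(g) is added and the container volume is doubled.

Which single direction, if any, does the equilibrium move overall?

right

Adding ε (g), a reactant, drives the reaction to the right.
Gas moles: reactants 2, products 3 (Δn_gas = +1). Expansion shifts the system toward the side with more moles of gas — to the right.
All effects act in the same direction — net shift to the right.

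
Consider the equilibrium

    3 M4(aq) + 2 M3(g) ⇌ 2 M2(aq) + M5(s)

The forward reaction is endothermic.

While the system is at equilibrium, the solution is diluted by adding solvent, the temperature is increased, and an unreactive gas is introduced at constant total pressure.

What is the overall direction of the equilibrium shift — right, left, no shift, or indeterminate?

Dilution lowers every aqueous concentration by the same factor. Δn_aq = 2 − 3 = -1, so the system shifts toward the side with more dissolved moles — to the left.
The forward reaction is endothermic. Raising T favours the endothermic direction — shift to the right.
Adding inert gas at constant total pressure expands the volume and lowers every reacting partial pressure. With Δn_gas = 0 − 2 = -2, Q moves away from K toward the side with fewer gas moles, so the system shifts toward the side with more gas moles — to the left.
The individual effects push in opposite directions; without quantitative information the net direction cannot be determined.

cannot be determined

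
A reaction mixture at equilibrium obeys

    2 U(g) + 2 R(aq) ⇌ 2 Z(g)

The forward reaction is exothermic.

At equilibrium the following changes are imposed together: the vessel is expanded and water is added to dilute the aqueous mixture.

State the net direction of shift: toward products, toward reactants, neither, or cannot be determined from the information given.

left

Gas moles: reactants 2, products 2. Δn_gas = 0, so a volume change leaves Q equal to K — no shift from this change.
Dilution lowers every aqueous concentration by the same factor. Δn_aq = 0 − 2 = -2, so the system shifts toward the side with more dissolved moles — to the left.
Only the nonzero effect(s) matter; the net shift is to the left.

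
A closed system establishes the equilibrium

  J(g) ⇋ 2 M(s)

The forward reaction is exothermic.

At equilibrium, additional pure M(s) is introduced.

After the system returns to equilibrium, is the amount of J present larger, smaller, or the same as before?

unchanged

M is a pure solid; its activity is 1 regardless of amount, so Q is unaffected — no shift from this change.
No net shift occurs, so the amount of J is unchanged.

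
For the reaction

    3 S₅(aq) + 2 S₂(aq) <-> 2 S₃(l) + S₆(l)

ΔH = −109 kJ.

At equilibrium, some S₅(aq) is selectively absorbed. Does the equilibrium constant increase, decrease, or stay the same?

unchanged

The equilibrium constant depends only on temperature. This perturbation may move the position of equilibrium, but since T is unchanged, K itself is unchanged.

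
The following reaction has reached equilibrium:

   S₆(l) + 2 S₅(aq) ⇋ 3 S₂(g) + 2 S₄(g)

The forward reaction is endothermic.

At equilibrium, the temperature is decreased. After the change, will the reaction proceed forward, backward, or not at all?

left

The forward reaction is endothermic. Lowering T favours the exothermic direction — shift to the left.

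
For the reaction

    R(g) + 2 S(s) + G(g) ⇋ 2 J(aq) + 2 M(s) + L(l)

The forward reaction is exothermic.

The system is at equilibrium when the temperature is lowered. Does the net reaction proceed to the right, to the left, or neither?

right

The forward reaction is exothermic. Lowering T favours the exothermic direction — shift to the right.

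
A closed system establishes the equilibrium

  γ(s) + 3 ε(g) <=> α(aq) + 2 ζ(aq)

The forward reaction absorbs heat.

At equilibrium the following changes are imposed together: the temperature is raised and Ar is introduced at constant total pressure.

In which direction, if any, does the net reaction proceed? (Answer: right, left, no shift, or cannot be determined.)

The forward reaction is endothermic. Raising T favours the endothermic direction — shift to the right.
Adding inert gas at constant total pressure expands the volume and lowers every reacting partial pressure. With Δn_gas = 0 − 3 = -3, Q moves away from K toward the side with fewer gas moles, so the system shifts toward the side with more gas moles — to the left.
The individual effects push in opposite directions; without quantitative information the net direction cannot be determined.

cannot be determined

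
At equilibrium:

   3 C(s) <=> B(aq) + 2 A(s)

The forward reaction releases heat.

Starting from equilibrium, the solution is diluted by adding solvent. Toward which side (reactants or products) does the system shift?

Dilution lowers every aqueous concentration by the same factor. Δn_aq = 1 − 0 = +1, so the system shifts toward the side with more dissolved moles — to the right.

right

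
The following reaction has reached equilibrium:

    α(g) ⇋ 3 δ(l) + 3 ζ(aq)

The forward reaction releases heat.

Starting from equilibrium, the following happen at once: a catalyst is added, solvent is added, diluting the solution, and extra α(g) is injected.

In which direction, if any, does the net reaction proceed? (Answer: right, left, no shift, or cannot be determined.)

A catalyst speeds both forward and reverse rates equally; it changes neither Q nor K — no shift from this change.
Dilution lowers every aqueous concentration by the same factor. Δn_aq = 3 − 0 = +3, so the system shifts toward the side with more dissolved moles — to the right.
Adding α (g), a reactant, drives the reaction to the right.
Only the nonzero effect(s) matter; the net shift is to the right.

right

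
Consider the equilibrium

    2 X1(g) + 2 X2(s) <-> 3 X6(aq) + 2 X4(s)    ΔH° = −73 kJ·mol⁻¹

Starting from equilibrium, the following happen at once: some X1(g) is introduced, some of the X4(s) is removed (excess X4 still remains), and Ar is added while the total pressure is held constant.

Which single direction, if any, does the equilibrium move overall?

Adding X1 (g), a reactant, drives the reaction to the right.
X4 is a pure solid; its activity is 1 regardless of amount, so Q is unaffected — no shift from this change.
Adding inert gas at constant total pressure expands the volume and lowers every reacting partial pressure. With Δn_gas = 0 − 2 = -2, Q moves away from K toward the side with fewer gas moles, so the system shifts toward the side with more gas moles — to the left.
The individual effects push in opposite directions; without quantitative information the net direction cannot be determined.

cannot be determined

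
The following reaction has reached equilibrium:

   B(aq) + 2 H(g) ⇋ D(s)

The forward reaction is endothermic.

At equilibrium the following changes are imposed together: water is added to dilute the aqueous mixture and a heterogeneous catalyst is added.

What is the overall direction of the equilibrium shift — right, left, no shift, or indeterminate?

left

Dilution lowers every aqueous concentration by the same factor. Δn_aq = 0 − 1 = -1, so the system shifts toward the side with more dissolved moles — to the left.
A catalyst speeds both forward and reverse rates equally; it changes neither Q nor K — no shift from this change.
Only the nonzero effect(s) matter; the net shift is to the left.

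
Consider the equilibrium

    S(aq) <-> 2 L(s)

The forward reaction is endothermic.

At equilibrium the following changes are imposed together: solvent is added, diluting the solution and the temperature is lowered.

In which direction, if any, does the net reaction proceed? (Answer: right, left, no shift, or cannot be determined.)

left

Dilution lowers every aqueous concentration by the same factor. Δn_aq = 0 − 1 = -1, so the system shifts toward the side with more dissolved moles — to the left.
The forward reaction is endothermic. Lowering T favours the exothermic direction — shift to the left.
All effects act in the same direction — net shift to the left.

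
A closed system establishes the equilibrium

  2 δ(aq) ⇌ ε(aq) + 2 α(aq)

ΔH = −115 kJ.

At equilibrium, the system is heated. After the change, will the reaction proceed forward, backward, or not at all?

left

The forward reaction is exothermic. Raising T favours the endothermic direction — shift to the left.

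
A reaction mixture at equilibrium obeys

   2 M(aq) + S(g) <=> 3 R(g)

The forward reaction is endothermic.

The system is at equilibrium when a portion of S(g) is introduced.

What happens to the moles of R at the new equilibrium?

increases

Adding S (g), a reactant, drives the reaction to the right.
The net shift is to the right. R is a product, so its amount increases.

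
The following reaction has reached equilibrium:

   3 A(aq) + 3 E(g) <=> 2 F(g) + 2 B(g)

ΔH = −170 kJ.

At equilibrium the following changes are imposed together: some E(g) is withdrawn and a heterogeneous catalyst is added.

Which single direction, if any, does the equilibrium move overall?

left

Removing E (g), a reactant, drives the reaction to the left.
A catalyst speeds both forward and reverse rates equally; it changes neither Q nor K — no shift from this change.
Only the nonzero effect(s) matter; the net shift is to the left.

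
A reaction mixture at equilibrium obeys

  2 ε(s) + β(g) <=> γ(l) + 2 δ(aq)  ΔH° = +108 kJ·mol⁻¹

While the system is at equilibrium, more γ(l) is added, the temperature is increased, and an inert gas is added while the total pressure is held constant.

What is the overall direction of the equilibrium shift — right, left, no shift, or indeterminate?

γ is a pure liquid; its activity is 1 regardless of amount, so Q is unaffected — no shift from this change.
The forward reaction is endothermic. Raising T favours the endothermic direction — shift to the right.
Adding inert gas at constant total pressure expands the volume and lowers every reacting partial pressure. With Δn_gas = 0 − 1 = -1, Q moves away from K toward the side with fewer gas moles, so the system shifts toward the side with more gas moles — to the left.
The individual effects push in opposite directions; without quantitative information the net direction cannot be determined.

cannot be determined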